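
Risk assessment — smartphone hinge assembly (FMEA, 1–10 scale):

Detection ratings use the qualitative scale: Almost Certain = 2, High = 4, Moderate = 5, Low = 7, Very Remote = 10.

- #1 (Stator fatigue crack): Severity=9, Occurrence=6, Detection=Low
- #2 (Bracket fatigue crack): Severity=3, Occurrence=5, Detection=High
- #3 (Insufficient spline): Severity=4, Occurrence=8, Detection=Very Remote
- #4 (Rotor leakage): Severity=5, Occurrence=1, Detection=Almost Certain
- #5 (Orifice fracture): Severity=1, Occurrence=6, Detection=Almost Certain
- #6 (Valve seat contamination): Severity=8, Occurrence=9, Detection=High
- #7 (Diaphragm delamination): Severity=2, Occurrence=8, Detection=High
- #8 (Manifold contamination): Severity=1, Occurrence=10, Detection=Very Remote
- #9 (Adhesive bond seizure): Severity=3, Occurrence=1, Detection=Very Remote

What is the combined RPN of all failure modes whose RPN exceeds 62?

RPN = Severity × Occurrence × Detection:
  #1: 9 × 6 × 7 = 378
  #2: 3 × 5 × 4 = 60
  #3: 4 × 8 × 10 = 320
  #4: 5 × 1 × 2 = 10
  #5: 1 × 6 × 2 = 12
  #6: 8 × 9 × 4 = 288
  #7: 2 × 8 × 4 = 64
  #8: 1 × 10 × 10 = 100
  #9: 3 × 1 × 10 = 30
RPN > 62: #1 (378), #3 (320), #6 (288), #7 (64), #8 (100).
Sum: 378 + 320 + 288 + 64 + 100 = 1150.

1150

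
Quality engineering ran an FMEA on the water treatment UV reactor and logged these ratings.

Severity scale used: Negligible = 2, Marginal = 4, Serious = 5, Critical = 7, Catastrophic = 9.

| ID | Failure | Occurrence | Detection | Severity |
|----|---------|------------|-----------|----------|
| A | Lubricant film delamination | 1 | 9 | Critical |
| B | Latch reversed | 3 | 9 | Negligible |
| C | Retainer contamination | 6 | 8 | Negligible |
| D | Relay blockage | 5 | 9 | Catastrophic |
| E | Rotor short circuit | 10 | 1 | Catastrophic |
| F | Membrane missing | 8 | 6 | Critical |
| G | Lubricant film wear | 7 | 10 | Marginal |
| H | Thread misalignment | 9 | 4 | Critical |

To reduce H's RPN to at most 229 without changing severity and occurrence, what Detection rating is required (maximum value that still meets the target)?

H: S=7, O=9, D=4 → current RPN = 252.
Fixed product = 63. Need 63 × D ≤ 229, so D ≤ 229/63 = 3.63.
Maximum integer Detection rating = 3 (gives RPN 189; D=4 would give 252 > 229).

3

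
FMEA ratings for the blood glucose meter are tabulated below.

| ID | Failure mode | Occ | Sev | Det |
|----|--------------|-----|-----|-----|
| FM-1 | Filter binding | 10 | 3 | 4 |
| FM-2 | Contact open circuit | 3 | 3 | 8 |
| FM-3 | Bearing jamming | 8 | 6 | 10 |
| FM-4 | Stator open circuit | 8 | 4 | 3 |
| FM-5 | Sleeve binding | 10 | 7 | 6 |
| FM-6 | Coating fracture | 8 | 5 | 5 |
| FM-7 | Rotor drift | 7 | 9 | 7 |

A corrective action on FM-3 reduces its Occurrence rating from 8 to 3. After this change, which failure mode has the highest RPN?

RPN = Severity × Occurrence × Detection:
  FM-1: 3 × 10 × 4 = 120
  FM-2: 3 × 3 × 8 = 72
  FM-3: 6 × 8 × 10 = 480
  FM-4: 4 × 8 × 3 = 96
  FM-5: 7 × 10 × 6 = 420
  FM-6: 5 × 8 × 5 = 200
  FM-7: 9 × 7 × 7 = 441
After action: FM-3 → 6 × 3 × 10 = 180.
Revised RPNs: FM-7=441, FM-5=420, FM-6=200, FM-3=180, FM-1=120, FM-4=96, FM-2=72.
Highest is now FM-7 (441).

FM-7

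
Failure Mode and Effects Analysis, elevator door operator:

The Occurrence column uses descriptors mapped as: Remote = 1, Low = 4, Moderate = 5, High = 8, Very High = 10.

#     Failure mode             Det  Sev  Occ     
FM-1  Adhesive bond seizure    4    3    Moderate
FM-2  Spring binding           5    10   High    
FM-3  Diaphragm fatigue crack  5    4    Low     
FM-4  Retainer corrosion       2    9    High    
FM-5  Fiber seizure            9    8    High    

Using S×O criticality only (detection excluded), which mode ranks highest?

Criticality = Severity × Occurrence:
  FM-1: 3 × 5 = 15
  FM-2: 10 × 8 = 80
  FM-3: 4 × 4 = 16
  FM-4: 9 × 8 = 72
  FM-5: 8 × 8 = 64
Highest criticality is 80 → FM-2.

FM-2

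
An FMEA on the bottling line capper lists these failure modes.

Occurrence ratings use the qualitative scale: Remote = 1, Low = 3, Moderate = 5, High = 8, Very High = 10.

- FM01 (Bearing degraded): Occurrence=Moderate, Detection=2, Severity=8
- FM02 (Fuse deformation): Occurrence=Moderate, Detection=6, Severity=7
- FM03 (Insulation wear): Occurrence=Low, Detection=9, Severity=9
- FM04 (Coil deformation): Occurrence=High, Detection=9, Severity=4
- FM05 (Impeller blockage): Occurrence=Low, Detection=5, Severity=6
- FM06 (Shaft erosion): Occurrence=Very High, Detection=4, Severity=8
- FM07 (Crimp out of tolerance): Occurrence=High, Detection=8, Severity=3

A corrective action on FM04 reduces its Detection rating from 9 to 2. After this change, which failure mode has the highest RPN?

FM06

RPN = Severity × Occurrence × Detection:
  FM01: 8 × 5 × 2 = 80
  FM02: 7 × 5 × 6 = 210
  FM03: 9 × 3 × 9 = 243
  FM04: 4 × 8 × 9 = 288
  FM05: 6 × 3 × 5 = 90
  FM06: 8 × 10 × 4 = 320
  FM07: 3 × 8 × 8 = 192
After action: FM04 → 4 × 8 × 2 = 64.
Revised RPNs: FM06=320, FM03=243, FM02=210, FM07=192, FM05=90, FM01=80, FM04=64.
Highest is now FM06 (320).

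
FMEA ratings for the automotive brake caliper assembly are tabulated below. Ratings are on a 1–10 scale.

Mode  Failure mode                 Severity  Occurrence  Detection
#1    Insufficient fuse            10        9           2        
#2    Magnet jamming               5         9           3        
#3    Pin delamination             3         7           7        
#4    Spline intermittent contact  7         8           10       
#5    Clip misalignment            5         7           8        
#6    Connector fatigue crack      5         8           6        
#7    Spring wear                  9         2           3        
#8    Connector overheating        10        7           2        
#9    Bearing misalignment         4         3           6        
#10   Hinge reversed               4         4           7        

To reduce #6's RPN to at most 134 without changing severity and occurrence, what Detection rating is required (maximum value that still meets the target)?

#6: S=5, O=8, D=6 → current RPN = 240.
Fixed product = 40. Need 40 × D ≤ 134, so D ≤ 134/40 = 3.35.
Maximum integer Detection rating = 3 (gives RPN 120; D=4 would give 160 > 134).

3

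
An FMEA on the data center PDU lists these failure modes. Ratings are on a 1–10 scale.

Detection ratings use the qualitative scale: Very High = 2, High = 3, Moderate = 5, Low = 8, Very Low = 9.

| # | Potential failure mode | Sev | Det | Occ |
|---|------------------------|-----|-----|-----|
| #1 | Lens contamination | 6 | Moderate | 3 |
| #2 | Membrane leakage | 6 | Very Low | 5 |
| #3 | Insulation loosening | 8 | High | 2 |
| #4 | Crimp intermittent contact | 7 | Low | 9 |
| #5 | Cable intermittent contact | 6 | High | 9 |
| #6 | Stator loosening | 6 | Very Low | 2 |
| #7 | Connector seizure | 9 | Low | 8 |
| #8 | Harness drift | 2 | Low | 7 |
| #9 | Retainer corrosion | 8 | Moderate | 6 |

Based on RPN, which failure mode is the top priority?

#7

RPN = Severity × Occurrence × Detection:
  #1: 6 × 3 × 5 = 90
  #2: 6 × 5 × 9 = 270
  #3: 8 × 2 × 3 = 48
  #4: 7 × 9 × 8 = 504
  #5: 6 × 9 × 3 = 162
  #6: 6 × 2 × 9 = 108
  #7: 9 × 8 × 8 = 576
  #8: 2 × 7 × 8 = 112
  #9: 8 × 6 × 5 = 240
Highest RPN is 576 → #7.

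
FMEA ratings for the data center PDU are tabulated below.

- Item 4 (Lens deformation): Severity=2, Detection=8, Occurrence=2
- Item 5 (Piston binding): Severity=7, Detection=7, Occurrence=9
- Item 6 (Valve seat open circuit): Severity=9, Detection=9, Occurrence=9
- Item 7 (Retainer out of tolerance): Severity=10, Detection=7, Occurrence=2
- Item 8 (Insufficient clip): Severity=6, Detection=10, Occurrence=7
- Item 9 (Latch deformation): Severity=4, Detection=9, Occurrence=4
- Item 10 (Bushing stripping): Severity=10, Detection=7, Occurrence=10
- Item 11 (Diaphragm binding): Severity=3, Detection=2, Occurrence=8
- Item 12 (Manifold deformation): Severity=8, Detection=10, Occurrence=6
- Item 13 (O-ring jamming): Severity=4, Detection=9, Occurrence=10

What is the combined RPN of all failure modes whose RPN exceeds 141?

3274

RPN = Severity × Occurrence × Detection:
  Item 4: 2 × 2 × 8 = 32
  Item 5: 7 × 9 × 7 = 441
  Item 6: 9 × 9 × 9 = 729
  Item 7: 10 × 2 × 7 = 140
  Item 8: 6 × 7 × 10 = 420
  Item 9: 4 × 4 × 9 = 144
  Item 10: 10 × 10 × 7 = 700
  Item 11: 3 × 8 × 2 = 48
  Item 12: 8 × 6 × 10 = 480
  Item 13: 4 × 10 × 9 = 360
RPN > 141: Item 5 (441), Item 6 (729), Item 8 (420), Item 9 (144), Item 10 (700), Item 12 (480), Item 13 (360).
Sum: 441 + 729 + 420 + 144 + 700 + 480 + 360 = 3274.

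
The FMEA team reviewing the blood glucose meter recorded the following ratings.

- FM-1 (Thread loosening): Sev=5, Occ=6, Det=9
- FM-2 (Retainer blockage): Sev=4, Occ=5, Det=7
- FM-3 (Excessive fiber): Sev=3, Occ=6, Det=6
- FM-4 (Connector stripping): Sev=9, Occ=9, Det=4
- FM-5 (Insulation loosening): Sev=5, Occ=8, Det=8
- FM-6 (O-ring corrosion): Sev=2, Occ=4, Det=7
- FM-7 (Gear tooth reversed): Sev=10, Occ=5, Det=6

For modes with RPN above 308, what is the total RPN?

644

RPN = Severity × Occurrence × Detection:
  FM-1: 5 × 6 × 9 = 270
  FM-2: 4 × 5 × 7 = 140
  FM-3: 3 × 6 × 6 = 108
  FM-4: 9 × 9 × 4 = 324
  FM-5: 5 × 8 × 8 = 320
  FM-6: 2 × 4 × 7 = 56
  FM-7: 10 × 5 × 6 = 300
RPN > 308: FM-4 (324), FM-5 (320).
Sum: 324 + 320 = 644.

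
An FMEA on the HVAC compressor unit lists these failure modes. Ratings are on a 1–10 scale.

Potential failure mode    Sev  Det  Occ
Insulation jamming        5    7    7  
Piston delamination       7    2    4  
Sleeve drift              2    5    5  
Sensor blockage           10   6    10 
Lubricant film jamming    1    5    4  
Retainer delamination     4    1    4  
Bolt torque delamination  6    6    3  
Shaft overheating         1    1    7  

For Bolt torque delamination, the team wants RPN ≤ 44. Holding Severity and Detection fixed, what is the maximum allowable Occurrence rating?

Bolt torque delamination: S=6, O=3, D=6 → current RPN = 108.
Fixed product = 36. Need 36 × O ≤ 44, so O ≤ 44/36 = 1.22.
Maximum integer Occurrence rating = 1 (gives RPN 36; O=2 would give 72 > 44).

1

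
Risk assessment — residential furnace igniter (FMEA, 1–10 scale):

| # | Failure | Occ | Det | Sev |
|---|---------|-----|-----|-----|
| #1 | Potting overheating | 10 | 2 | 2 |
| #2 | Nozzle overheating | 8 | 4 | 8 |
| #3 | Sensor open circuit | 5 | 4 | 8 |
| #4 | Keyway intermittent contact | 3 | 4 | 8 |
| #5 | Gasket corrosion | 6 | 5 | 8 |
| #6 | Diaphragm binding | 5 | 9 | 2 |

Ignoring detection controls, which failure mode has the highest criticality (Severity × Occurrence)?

Criticality = Severity × Occurrence:
  #1: 2 × 10 = 20
  #2: 8 × 8 = 64
  #3: 8 × 5 = 40
  #4: 8 × 3 = 24
  #5: 8 × 6 = 48
  #6: 2 × 5 = 10
Highest criticality is 64 → #2.

#2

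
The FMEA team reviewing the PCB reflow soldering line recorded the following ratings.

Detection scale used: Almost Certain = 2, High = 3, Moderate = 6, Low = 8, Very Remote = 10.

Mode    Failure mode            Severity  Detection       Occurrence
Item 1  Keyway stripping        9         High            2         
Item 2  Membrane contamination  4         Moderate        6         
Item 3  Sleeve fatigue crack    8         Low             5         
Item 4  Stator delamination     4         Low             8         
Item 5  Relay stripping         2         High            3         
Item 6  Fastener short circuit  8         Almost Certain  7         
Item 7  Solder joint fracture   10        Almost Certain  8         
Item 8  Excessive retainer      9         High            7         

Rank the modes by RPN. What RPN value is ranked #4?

160

RPN = Severity × Occurrence × Detection:
  Item 1: 9 × 2 × 3 = 54
  Item 2: 4 × 6 × 6 = 144
  Item 3: 8 × 5 × 8 = 320
  Item 4: 4 × 8 × 8 = 256
  Item 5: 2 × 3 × 3 = 18
  Item 6: 8 × 7 × 2 = 112
  Item 7: 10 × 8 × 2 = 160
  Item 8: 9 × 7 × 3 = 189
Sorted descending: 320, 256, 189, 160, 144, 112, 54, 18.
The fourth-highest RPN is 160 (Item 7).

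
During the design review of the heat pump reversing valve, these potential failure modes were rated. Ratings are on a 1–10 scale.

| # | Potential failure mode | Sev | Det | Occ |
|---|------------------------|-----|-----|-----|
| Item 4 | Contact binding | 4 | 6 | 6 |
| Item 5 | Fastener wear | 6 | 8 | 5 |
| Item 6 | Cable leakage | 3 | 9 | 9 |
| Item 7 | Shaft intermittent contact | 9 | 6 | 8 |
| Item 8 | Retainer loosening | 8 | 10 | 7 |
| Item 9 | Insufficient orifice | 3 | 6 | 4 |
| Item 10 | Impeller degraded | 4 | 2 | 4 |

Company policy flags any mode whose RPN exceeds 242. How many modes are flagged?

3

RPN = Severity × Occurrence × Detection:
  Item 4: 4 × 6 × 6 = 144
  Item 5: 6 × 5 × 8 = 240
  Item 6: 3 × 9 × 9 = 243
  Item 7: 9 × 8 × 6 = 432
  Item 8: 8 × 7 × 10 = 560
  Item 9: 3 × 4 × 6 = 72
  Item 10: 4 × 4 × 2 = 32
Modes with RPN > 242: Item 6 (243), Item 7 (432), Item 8 (560) → 3.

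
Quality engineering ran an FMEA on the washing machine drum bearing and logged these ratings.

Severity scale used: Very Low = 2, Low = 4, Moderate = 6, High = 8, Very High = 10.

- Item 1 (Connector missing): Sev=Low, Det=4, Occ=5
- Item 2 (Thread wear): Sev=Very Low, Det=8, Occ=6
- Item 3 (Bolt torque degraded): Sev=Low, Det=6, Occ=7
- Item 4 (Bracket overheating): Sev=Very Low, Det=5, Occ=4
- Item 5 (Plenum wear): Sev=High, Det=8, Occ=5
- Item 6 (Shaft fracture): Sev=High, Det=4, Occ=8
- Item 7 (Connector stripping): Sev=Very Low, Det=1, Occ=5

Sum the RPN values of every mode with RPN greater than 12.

RPN = Severity × Occurrence × Detection:
  Item 1: 4 × 5 × 4 = 80
  Item 2: 2 × 6 × 8 = 96
  Item 3: 4 × 7 × 6 = 168
  Item 4: 2 × 4 × 5 = 40
  Item 5: 8 × 5 × 8 = 320
  Item 6: 8 × 8 × 4 = 256
  Item 7: 2 × 5 × 1 = 10
RPN > 12: Item 1 (80), Item 2 (96), Item 3 (168), Item 4 (40), Item 5 (320), Item 6 (256).
Sum: 80 + 96 + 168 + 40 + 320 + 256 = 960.

960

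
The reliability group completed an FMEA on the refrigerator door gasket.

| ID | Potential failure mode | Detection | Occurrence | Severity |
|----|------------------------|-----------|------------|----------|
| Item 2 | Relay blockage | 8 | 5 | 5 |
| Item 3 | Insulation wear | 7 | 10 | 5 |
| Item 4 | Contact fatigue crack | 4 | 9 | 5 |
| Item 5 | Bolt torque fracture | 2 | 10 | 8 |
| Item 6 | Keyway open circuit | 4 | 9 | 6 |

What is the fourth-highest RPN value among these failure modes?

RPN = Severity × Occurrence × Detection:
  Item 2: 5 × 5 × 8 = 200
  Item 3: 5 × 10 × 7 = 350
  Item 4: 5 × 9 × 4 = 180
  Item 5: 8 × 10 × 2 = 160
  Item 6: 6 × 9 × 4 = 216
Sorted descending: 350, 216, 200, 180, 160.
The fourth-highest RPN is 180 (Item 4).

180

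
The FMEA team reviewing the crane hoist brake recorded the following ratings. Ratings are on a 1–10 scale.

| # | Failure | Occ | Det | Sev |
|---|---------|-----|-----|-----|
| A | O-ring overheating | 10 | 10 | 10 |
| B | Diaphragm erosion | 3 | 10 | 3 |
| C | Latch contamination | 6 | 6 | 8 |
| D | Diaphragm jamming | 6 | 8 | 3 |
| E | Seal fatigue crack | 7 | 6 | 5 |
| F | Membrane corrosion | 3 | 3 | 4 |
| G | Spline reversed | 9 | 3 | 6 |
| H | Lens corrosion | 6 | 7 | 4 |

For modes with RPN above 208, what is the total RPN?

RPN = Severity × Occurrence × Detection:
  A: 10 × 10 × 10 = 1000
  B: 3 × 3 × 10 = 90
  C: 8 × 6 × 6 = 288
  D: 3 × 6 × 8 = 144
  E: 5 × 7 × 6 = 210
  F: 4 × 3 × 3 = 36
  G: 6 × 9 × 3 = 162
  H: 4 × 6 × 7 = 168
RPN > 208: A (1000), C (288), E (210).
Sum: 1000 + 288 + 210 = 1498.

1498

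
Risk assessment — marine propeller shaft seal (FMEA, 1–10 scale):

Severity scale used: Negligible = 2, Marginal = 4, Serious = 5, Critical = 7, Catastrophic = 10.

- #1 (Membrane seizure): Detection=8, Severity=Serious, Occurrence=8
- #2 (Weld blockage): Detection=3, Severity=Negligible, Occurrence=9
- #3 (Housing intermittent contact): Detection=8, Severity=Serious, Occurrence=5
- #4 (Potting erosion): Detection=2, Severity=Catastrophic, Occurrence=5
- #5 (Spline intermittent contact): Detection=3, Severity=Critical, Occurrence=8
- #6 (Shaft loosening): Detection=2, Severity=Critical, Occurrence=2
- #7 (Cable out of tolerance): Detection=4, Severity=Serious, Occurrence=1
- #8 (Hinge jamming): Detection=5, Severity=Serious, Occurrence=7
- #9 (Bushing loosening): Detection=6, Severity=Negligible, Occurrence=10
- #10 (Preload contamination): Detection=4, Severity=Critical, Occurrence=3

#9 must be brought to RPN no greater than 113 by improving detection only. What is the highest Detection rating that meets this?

#9: S=2, O=10, D=6 → current RPN = 120.
Fixed product = 20. Need 20 × D ≤ 113, so D ≤ 113/20 = 5.65.
Maximum integer Detection rating = 5 (gives RPN 100; D=6 would give 120 > 113).

5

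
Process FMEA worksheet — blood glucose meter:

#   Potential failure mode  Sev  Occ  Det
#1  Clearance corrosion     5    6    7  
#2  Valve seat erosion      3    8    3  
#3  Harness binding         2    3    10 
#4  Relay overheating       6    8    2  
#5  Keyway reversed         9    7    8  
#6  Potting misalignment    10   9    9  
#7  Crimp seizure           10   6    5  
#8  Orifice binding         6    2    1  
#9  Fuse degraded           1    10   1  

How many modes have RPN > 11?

RPN = Severity × Occurrence × Detection:
  #1: 5 × 6 × 7 = 210
  #2: 3 × 8 × 3 = 72
  #3: 2 × 3 × 10 = 60
  #4: 6 × 8 × 2 = 96
  #5: 9 × 7 × 8 = 504
  #6: 10 × 9 × 9 = 810
  #7: 10 × 6 × 5 = 300
  #8: 6 × 2 × 1 = 12
  #9: 1 × 10 × 1 = 10
Modes with RPN > 11: #1 (210), #2 (72), #3 (60), #4 (96), #5 (504), #6 (810), #7 (300), #8 (12) → 8.

8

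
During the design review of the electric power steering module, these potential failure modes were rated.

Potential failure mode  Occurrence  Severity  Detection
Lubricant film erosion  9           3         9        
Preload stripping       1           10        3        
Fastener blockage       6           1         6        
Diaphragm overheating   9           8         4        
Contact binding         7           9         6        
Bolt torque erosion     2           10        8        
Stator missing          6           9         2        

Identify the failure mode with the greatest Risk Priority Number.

Contact binding

RPN = Severity × Occurrence × Detection:
  Lubricant film erosion: 3 × 9 × 9 = 243
  Preload stripping: 10 × 1 × 3 = 30
  Fastener blockage: 1 × 6 × 6 = 36
  Diaphragm overheating: 8 × 9 × 4 = 288
  Contact binding: 9 × 7 × 6 = 378
  Bolt torque erosion: 10 × 2 × 8 = 160
  Stator missing: 9 × 6 × 2 = 108
Highest RPN is 378 → Contact binding.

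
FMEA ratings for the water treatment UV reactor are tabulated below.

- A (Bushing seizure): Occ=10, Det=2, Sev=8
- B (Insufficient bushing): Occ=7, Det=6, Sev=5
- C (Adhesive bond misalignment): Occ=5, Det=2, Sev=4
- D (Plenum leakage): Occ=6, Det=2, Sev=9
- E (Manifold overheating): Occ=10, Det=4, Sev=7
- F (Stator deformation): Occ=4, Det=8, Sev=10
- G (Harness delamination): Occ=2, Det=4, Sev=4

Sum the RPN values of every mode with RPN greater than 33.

RPN = Severity × Occurrence × Detection:
  A: 8 × 10 × 2 = 160
  B: 5 × 7 × 6 = 210
  C: 4 × 5 × 2 = 40
  D: 9 × 6 × 2 = 108
  E: 7 × 10 × 4 = 280
  F: 10 × 4 × 8 = 320
  G: 4 × 2 × 4 = 32
RPN > 33: A (160), B (210), C (40), D (108), E (280), F (320).
Sum: 160 + 210 + 40 + 108 + 280 + 320 = 1118.

1118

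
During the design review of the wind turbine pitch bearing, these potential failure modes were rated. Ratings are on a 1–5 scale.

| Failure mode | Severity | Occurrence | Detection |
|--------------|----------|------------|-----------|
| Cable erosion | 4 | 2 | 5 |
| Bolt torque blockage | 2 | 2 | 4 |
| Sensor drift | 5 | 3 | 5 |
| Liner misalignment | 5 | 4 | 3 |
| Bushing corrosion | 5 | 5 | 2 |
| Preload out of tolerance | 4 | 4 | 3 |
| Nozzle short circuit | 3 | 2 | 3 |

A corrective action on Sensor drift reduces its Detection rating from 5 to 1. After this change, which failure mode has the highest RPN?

Liner misalignment

RPN = Severity × Occurrence × Detection:
  Cable erosion: 4 × 2 × 5 = 40
  Bolt torque blockage: 2 × 2 × 4 = 16
  Sensor drift: 5 × 3 × 5 = 75
  Liner misalignment: 5 × 4 × 3 = 60
  Bushing corrosion: 5 × 5 × 2 = 50
  Preload out of tolerance: 4 × 4 × 3 = 48
  Nozzle short circuit: 3 × 2 × 3 = 18
After action: Sensor drift → 5 × 3 × 1 = 15.
Revised RPNs: Liner misalignment=60, Bushing corrosion=50, Preload out of tolerance=48, Cable erosion=40, Nozzle short circuit=18, Bolt torque blockage=16, Sensor drift=15.
Highest is now Liner misalignment (60).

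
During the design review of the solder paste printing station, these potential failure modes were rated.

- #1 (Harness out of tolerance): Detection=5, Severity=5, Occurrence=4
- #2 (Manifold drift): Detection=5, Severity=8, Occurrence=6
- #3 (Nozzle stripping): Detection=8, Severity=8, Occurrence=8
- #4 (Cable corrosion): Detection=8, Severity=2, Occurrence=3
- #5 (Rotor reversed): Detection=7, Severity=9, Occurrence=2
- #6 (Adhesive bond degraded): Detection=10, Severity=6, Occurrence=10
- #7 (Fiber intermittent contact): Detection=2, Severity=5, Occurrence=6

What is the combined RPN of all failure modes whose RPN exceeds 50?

1638

RPN = Severity × Occurrence × Detection:
  #1: 5 × 4 × 5 = 100
  #2: 8 × 6 × 5 = 240
  #3: 8 × 8 × 8 = 512
  #4: 2 × 3 × 8 = 48
  #5: 9 × 2 × 7 = 126
  #6: 6 × 10 × 10 = 600
  #7: 5 × 6 × 2 = 60
RPN > 50: #1 (100), #2 (240), #3 (512), #5 (126), #6 (600), #7 (60).
Sum: 100 + 240 + 512 + 126 + 600 + 60 = 1638.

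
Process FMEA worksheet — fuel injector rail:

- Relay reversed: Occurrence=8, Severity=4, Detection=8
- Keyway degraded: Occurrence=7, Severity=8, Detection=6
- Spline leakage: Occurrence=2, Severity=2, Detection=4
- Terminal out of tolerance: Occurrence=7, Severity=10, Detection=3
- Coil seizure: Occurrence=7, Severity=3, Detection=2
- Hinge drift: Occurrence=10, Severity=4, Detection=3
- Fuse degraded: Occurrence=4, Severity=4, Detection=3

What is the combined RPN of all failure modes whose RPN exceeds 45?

970

RPN = Severity × Occurrence × Detection:
  Relay reversed: 4 × 8 × 8 = 256
  Keyway degraded: 8 × 7 × 6 = 336
  Spline leakage: 2 × 2 × 4 = 16
  Terminal out of tolerance: 10 × 7 × 3 = 210
  Coil seizure: 3 × 7 × 2 = 42
  Hinge drift: 4 × 10 × 3 = 120
  Fuse degraded: 4 × 4 × 3 = 48
RPN > 45: Relay reversed (256), Keyway degraded (336), Terminal out of tolerance (210), Hinge drift (120), Fuse degraded (48).
Sum: 256 + 336 + 210 + 120 + 48 = 970.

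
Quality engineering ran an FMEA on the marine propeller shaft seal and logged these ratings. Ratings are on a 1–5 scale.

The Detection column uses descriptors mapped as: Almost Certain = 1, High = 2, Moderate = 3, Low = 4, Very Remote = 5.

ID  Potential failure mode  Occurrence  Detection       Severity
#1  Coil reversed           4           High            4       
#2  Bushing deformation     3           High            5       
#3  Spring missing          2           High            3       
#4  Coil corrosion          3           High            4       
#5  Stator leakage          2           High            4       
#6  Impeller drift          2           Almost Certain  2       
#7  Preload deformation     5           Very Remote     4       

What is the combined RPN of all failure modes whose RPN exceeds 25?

RPN = Severity × Occurrence × Detection:
  #1: 4 × 4 × 2 = 32
  #2: 5 × 3 × 2 = 30
  #3: 3 × 2 × 2 = 12
  #4: 4 × 3 × 2 = 24
  #5: 4 × 2 × 2 = 16
  #6: 2 × 2 × 1 = 4
  #7: 4 × 5 × 5 = 100
RPN > 25: #1 (32), #2 (30), #7 (100).
Sum: 32 + 30 + 100 = 162.

162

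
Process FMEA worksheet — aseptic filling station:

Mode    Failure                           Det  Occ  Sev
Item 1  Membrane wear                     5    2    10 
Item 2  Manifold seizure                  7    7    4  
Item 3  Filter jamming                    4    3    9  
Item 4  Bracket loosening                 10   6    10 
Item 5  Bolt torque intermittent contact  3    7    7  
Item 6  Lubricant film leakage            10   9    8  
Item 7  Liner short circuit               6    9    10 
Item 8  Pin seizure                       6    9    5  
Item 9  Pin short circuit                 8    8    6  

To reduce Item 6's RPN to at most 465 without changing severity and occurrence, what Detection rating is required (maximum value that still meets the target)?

6

Item 6: S=8, O=9, D=10 → current RPN = 720.
Fixed product = 72. Need 72 × D ≤ 465, so D ≤ 465/72 = 6.46.
Maximum integer Detection rating = 6 (gives RPN 432; D=7 would give 504 > 465).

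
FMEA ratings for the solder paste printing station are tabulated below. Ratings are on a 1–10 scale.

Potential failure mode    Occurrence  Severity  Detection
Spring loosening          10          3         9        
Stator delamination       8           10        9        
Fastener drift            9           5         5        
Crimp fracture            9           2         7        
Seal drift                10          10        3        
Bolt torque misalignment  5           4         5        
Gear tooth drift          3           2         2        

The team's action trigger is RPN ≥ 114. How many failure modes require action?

5

RPN = Severity × Occurrence × Detection:
  Spring loosening: 3 × 10 × 9 = 270
  Stator delamination: 10 × 8 × 9 = 720
  Fastener drift: 5 × 9 × 5 = 225
  Crimp fracture: 2 × 9 × 7 = 126
  Seal drift: 10 × 10 × 3 = 300
  Bolt torque misalignment: 4 × 5 × 5 = 100
  Gear tooth drift: 2 × 3 × 2 = 12
Modes with RPN ≥ 114: Spring loosening (270), Stator delamination (720), Fastener drift (225), Crimp fracture (126), Seal drift (300) → 5.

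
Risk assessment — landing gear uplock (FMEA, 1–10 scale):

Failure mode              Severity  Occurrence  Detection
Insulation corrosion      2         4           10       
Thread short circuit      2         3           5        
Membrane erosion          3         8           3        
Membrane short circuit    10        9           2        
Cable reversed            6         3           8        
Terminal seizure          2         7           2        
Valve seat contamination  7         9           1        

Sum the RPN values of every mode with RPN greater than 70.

476

RPN = Severity × Occurrence × Detection:
  Insulation corrosion: 2 × 4 × 10 = 80
  Thread short circuit: 2 × 3 × 5 = 30
  Membrane erosion: 3 × 8 × 3 = 72
  Membrane short circuit: 10 × 9 × 2 = 180
  Cable reversed: 6 × 3 × 8 = 144
  Terminal seizure: 2 × 7 × 2 = 28
  Valve seat contamination: 7 × 9 × 1 = 63
RPN > 70: Insulation corrosion (80), Membrane erosion (72), Membrane short circuit (180), Cable reversed (144).
Sum: 80 + 72 + 180 + 144 = 476.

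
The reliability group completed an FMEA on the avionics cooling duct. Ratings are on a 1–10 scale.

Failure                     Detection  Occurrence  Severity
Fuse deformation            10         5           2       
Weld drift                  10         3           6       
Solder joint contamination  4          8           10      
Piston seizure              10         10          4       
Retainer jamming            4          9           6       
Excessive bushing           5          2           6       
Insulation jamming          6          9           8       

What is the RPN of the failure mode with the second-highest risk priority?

RPN = Severity × Occurrence × Detection:
  Fuse deformation: 2 × 5 × 10 = 100
  Weld drift: 6 × 3 × 10 = 180
  Solder joint contamination: 10 × 8 × 4 = 320
  Piston seizure: 4 × 10 × 10 = 400
  Retainer jamming: 6 × 9 × 4 = 216
  Excessive bushing: 6 × 2 × 5 = 60
  Insulation jamming: 8 × 9 × 6 = 432
Sorted descending: 432, 400, 320, 216, 180, 100, 60.
The second-highest RPN is 400 (Piston seizure).

400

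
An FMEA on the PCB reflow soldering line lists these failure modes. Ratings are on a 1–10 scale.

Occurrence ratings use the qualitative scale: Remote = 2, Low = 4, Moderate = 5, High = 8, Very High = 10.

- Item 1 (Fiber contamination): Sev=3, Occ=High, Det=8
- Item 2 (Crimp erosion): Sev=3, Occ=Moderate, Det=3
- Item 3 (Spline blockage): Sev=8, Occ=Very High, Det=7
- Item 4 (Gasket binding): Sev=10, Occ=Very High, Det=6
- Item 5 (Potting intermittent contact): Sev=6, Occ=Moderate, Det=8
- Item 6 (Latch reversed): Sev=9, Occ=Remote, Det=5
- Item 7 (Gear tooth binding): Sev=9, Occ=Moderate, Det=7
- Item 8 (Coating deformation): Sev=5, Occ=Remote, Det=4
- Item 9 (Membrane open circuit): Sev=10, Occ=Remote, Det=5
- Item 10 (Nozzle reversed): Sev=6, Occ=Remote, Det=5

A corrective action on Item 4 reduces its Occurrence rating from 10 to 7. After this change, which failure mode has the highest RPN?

RPN = Severity × Occurrence × Detection:
  Item 1: 3 × 8 × 8 = 192
  Item 2: 3 × 5 × 3 = 45
  Item 3: 8 × 10 × 7 = 560
  Item 4: 10 × 10 × 6 = 600
  Item 5: 6 × 5 × 8 = 240
  Item 6: 9 × 2 × 5 = 90
  Item 7: 9 × 5 × 7 = 315
  Item 8: 5 × 2 × 4 = 40
  Item 9: 10 × 2 × 5 = 100
  Item 10: 6 × 2 × 5 = 60
After action: Item 4 → 10 × 7 × 6 = 420.
Revised RPNs: Item 3=560, Item 4=420, Item 7=315, Item 5=240, Item 1=192, Item 9=100, Item 6=90, Item 10=60, Item 2=45, Item 8=40.
Highest is now Item 3 (560).

Item 3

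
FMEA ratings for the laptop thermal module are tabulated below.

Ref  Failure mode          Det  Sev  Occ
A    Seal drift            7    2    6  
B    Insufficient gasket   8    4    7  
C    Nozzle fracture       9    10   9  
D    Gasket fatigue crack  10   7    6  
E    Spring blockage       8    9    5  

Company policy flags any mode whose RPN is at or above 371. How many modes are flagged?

2

RPN = Severity × Occurrence × Detection:
  A: 2 × 6 × 7 = 84
  B: 4 × 7 × 8 = 224
  C: 10 × 9 × 9 = 810
  D: 7 × 6 × 10 = 420
  E: 9 × 5 × 8 = 360
Modes with RPN ≥ 371: C (810), D (420) → 2.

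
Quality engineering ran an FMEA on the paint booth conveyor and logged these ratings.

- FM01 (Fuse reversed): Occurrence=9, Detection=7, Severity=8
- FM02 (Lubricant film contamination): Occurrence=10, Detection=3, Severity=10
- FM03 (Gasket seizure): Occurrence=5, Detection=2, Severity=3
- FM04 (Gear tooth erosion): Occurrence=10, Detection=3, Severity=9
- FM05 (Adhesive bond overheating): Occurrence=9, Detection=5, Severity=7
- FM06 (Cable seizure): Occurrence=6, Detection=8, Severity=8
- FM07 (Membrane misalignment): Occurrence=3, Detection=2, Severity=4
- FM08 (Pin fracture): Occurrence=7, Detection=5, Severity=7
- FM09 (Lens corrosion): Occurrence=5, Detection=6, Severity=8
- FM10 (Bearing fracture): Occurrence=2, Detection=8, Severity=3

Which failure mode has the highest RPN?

FM01

RPN = Severity × Occurrence × Detection:
  FM01: 8 × 9 × 7 = 504
  FM02: 10 × 10 × 3 = 300
  FM03: 3 × 5 × 2 = 30
  FM04: 9 × 10 × 3 = 270
  FM05: 7 × 9 × 5 = 315
  FM06: 8 × 6 × 8 = 384
  FM07: 4 × 3 × 2 = 24
  FM08: 7 × 7 × 5 = 245
  FM09: 8 × 5 × 6 = 240
  FM10: 3 × 2 × 8 = 48
Highest RPN is 504 → FM01.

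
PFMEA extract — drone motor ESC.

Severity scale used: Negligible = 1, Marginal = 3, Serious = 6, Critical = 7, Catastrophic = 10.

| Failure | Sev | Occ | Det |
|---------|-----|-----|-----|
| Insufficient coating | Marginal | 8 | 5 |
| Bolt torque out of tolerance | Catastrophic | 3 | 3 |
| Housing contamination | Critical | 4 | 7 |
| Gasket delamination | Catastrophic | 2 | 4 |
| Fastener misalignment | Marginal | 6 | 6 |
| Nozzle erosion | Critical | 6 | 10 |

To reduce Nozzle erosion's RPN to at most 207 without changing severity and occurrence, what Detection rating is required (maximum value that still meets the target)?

Nozzle erosion: S=7, O=6, D=10 → current RPN = 420.
Fixed product = 42. Need 42 × D ≤ 207, so D ≤ 207/42 = 4.93.
Maximum integer Detection rating = 4 (gives RPN 168; D=5 would give 210 > 207).

4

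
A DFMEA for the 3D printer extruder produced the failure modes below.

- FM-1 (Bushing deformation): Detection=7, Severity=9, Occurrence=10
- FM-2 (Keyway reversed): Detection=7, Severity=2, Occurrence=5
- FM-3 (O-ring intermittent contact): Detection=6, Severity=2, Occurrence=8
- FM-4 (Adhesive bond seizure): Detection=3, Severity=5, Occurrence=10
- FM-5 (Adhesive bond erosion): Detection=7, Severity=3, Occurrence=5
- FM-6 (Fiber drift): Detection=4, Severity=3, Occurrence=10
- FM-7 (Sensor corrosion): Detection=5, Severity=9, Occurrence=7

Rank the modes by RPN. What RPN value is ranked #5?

105

RPN = Severity × Occurrence × Detection:
  FM-1: 9 × 10 × 7 = 630
  FM-2: 2 × 5 × 7 = 70
  FM-3: 2 × 8 × 6 = 96
  FM-4: 5 × 10 × 3 = 150
  FM-5: 3 × 5 × 7 = 105
  FM-6: 3 × 10 × 4 = 120
  FM-7: 9 × 7 × 5 = 315
Sorted descending: 630, 315, 150, 120, 105, 96, 70.
The fifth-highest RPN is 105 (FM-5).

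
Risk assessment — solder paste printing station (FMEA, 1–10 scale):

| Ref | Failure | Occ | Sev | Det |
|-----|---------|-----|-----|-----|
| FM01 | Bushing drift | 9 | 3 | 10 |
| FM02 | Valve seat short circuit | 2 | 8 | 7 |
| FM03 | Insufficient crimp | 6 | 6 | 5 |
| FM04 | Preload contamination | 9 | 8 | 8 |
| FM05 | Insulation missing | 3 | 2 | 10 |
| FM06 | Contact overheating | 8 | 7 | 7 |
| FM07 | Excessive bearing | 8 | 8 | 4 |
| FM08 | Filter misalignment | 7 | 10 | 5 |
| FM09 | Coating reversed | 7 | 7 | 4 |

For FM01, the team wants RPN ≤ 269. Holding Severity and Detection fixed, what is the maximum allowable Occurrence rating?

FM01: S=3, O=9, D=10 → current RPN = 270.
Fixed product = 30. Need 30 × O ≤ 269, so O ≤ 269/30 = 8.97.
Maximum integer Occurrence rating = 8 (gives RPN 240; O=9 would give 270 > 269).

8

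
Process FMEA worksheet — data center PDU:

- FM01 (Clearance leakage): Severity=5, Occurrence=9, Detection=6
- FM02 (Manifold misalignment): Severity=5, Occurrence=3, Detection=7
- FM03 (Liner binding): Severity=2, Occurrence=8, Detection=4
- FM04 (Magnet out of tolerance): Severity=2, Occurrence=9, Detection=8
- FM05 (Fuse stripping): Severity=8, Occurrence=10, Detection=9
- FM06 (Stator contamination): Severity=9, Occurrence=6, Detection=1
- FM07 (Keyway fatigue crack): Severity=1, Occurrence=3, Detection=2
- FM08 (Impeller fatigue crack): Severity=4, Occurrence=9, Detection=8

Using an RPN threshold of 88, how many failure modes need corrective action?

RPN = Severity × Occurrence × Detection:
  FM01: 5 × 9 × 6 = 270
  FM02: 5 × 3 × 7 = 105
  FM03: 2 × 8 × 4 = 64
  FM04: 2 × 9 × 8 = 144
  FM05: 8 × 10 × 9 = 720
  FM06: 9 × 6 × 1 = 54
  FM07: 1 × 3 × 2 = 6
  FM08: 4 × 9 × 8 = 288
Modes with RPN ≥ 88: FM01 (270), FM02 (105), FM04 (144), FM05 (720), FM08 (288) → 5.

5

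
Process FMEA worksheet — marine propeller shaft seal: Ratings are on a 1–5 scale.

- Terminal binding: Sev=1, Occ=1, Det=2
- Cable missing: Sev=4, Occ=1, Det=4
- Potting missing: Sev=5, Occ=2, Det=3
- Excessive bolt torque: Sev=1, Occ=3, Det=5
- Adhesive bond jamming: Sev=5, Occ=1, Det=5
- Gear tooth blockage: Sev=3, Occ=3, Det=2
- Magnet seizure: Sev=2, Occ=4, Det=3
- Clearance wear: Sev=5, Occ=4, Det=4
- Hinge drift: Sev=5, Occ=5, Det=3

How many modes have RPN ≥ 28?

3

RPN = Severity × Occurrence × Detection:
  Terminal binding: 1 × 1 × 2 = 2
  Cable missing: 4 × 1 × 4 = 16
  Potting missing: 5 × 2 × 3 = 30
  Excessive bolt torque: 1 × 3 × 5 = 15
  Adhesive bond jamming: 5 × 1 × 5 = 25
  Gear tooth blockage: 3 × 3 × 2 = 18
  Magnet seizure: 2 × 4 × 3 = 24
  Clearance wear: 5 × 4 × 4 = 80
  Hinge drift: 5 × 5 × 3 = 75
Modes with RPN ≥ 28: Potting missing (30), Clearance wear (80), Hinge drift (75) → 3.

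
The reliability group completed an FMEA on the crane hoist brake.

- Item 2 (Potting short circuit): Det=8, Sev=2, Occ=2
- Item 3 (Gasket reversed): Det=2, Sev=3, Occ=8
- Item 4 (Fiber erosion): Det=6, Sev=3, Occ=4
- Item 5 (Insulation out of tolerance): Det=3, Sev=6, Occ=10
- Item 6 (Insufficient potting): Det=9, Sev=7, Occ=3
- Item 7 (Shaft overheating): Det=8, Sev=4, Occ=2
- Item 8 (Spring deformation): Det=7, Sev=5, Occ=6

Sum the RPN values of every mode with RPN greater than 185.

RPN = Severity × Occurrence × Detection:
  Item 2: 2 × 2 × 8 = 32
  Item 3: 3 × 8 × 2 = 48
  Item 4: 3 × 4 × 6 = 72
  Item 5: 6 × 10 × 3 = 180
  Item 6: 7 × 3 × 9 = 189
  Item 7: 4 × 2 × 8 = 64
  Item 8: 5 × 6 × 7 = 210
RPN > 185: Item 6 (189), Item 8 (210).
Sum: 189 + 210 = 399.

399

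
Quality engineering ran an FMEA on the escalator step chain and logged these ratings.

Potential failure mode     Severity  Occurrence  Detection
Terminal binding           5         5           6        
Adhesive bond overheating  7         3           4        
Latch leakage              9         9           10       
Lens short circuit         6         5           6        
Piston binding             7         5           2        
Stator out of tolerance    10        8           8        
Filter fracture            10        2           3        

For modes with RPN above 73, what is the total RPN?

RPN = Severity × Occurrence × Detection:
  Terminal binding: 5 × 5 × 6 = 150
  Adhesive bond overheating: 7 × 3 × 4 = 84
  Latch leakage: 9 × 9 × 10 = 810
  Lens short circuit: 6 × 5 × 6 = 180
  Piston binding: 7 × 5 × 2 = 70
  Stator out of tolerance: 10 × 8 × 8 = 640
  Filter fracture: 10 × 2 × 3 = 60
RPN > 73: Terminal binding (150), Adhesive bond overheating (84), Latch leakage (810), Lens short circuit (180), Stator out of tolerance (640).
Sum: 150 + 84 + 810 + 180 + 640 = 1864.

1864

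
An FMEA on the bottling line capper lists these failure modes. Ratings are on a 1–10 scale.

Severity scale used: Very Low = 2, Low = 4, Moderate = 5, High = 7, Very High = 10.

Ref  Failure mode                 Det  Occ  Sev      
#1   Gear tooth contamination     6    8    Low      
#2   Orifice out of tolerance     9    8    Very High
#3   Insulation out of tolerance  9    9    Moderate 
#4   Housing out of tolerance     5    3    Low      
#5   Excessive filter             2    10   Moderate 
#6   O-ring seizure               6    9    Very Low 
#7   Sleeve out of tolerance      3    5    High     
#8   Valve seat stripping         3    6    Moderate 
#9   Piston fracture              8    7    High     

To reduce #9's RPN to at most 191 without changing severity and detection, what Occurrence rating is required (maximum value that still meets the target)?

3

#9: S=7, O=7, D=8 → current RPN = 392.
Fixed product = 56. Need 56 × O ≤ 191, so O ≤ 191/56 = 3.41.
Maximum integer Occurrence rating = 3 (gives RPN 168; O=4 would give 224 > 191).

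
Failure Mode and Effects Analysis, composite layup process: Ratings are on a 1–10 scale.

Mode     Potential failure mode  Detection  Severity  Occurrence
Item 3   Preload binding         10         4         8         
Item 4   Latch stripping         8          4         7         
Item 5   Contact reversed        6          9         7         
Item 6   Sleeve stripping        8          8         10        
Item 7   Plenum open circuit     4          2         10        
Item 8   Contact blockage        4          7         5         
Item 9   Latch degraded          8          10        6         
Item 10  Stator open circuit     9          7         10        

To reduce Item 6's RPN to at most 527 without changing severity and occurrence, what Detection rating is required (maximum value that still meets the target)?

6

Item 6: S=8, O=10, D=8 → current RPN = 640.
Fixed product = 80. Need 80 × D ≤ 527, so D ≤ 527/80 = 6.59.
Maximum integer Detection rating = 6 (gives RPN 480; D=7 would give 560 > 527).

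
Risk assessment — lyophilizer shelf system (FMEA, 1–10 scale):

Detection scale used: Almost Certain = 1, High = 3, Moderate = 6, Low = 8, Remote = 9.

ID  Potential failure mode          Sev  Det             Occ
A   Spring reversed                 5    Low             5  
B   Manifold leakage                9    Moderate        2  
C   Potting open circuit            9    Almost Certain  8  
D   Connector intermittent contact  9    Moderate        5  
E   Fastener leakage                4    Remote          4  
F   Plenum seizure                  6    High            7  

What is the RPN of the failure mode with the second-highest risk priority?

200

RPN = Severity × Occurrence × Detection:
  A: 5 × 5 × 8 = 200
  B: 9 × 2 × 6 = 108
  C: 9 × 8 × 1 = 72
  D: 9 × 5 × 6 = 270
  E: 4 × 4 × 9 = 144
  F: 6 × 7 × 3 = 126
Sorted descending: 270, 200, 144, 126, 108, 72.
The second-highest RPN is 200 (A).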